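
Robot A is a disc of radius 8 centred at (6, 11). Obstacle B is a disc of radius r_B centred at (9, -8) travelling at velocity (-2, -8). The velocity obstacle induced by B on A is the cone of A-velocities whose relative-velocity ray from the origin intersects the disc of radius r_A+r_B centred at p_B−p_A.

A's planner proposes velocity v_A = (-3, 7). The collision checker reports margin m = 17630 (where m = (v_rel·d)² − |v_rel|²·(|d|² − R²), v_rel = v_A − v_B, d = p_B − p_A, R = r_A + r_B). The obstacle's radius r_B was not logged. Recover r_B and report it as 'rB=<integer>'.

m = 17630
d = (3, -19);  v_rel = (-1, 15),  |v_rel|² = 226
v_rel×d = (-1)·(-19) − (15)·(3) = -26
since m = R²·226 − (-26)²:  R² = (676 + 17630) / 226 = 81
R = √81 = 9  ⇒  r_B = 9 − 8 = 1

rB=1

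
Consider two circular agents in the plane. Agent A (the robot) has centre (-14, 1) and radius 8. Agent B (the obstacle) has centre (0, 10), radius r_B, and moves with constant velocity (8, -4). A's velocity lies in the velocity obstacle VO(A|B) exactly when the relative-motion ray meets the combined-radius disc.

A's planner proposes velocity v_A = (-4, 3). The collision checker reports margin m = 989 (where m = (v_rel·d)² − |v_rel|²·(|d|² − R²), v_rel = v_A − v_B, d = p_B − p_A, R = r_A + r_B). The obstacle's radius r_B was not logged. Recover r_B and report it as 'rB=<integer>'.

m = 989
d = (14, 9);  v_rel = (-12, 7),  |v_rel|² = 193
v_rel×d = (-12)·(9) − (7)·(14) = -206
since m = R²·193 − (-206)²:  R² = (42436 + 989) / 193 = 225
R = √225 = 15  ⇒  r_B = 15 − 8 = 7

rB=7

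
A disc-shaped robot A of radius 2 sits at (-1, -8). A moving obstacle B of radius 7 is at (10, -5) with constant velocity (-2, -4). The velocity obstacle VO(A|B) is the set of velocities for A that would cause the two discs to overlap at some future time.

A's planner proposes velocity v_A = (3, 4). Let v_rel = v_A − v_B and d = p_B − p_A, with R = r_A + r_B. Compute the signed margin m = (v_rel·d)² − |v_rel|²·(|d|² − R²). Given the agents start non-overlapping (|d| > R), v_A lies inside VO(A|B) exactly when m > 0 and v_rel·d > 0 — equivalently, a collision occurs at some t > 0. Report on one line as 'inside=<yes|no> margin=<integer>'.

d = (11, 3),  |d|² = 130;  R = 2+7 = 9,  c = 130−9² = 49
v_rel = (5, 8),  |v_rel|² = 89;  v_rel·d = (5)·(11) + (8)·(3) = 79
89·t² − 158·t + 49 = 0  ⇒  m = 79² − 89·49 = 1880
m = 1880 > 0,  v_rel·d = 79 > 0  ⇒  inside

inside=yes margin=1880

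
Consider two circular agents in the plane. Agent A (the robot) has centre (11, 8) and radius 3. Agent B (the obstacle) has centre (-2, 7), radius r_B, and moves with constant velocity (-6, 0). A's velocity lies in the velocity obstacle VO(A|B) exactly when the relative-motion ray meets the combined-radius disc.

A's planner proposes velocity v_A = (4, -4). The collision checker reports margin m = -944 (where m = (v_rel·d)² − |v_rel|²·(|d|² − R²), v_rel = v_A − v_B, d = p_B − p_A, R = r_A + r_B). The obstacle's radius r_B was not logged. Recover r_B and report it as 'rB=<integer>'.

m = -944
d = (-13, -1);  v_rel = (10, -4),  |v_rel|² = 116
v_rel×d = (10)·(-1) − (-4)·(-13) = -62
since m = R²·116 − (-62)²:  R² = (3844 + -944) / 116 = 25
R = √25 = 5  ⇒  r_B = 5 − 3 = 2

rB=2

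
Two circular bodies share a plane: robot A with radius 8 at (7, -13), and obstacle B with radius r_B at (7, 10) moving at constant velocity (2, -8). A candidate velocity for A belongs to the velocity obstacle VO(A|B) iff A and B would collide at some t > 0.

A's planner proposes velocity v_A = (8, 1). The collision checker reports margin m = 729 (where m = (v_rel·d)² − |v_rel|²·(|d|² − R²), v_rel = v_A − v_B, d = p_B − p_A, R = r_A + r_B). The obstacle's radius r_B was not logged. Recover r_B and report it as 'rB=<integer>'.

m = 729
d = (0, 23);  v_rel = (6, 9),  |v_rel|² = 117
v_rel×d = (6)·(23) − (9)·(0) = 138
since m = R²·117 − 138²:  R² = (19044 + 729) / 117 = 169
R = √169 = 13  ⇒  r_B = 13 − 8 = 5

rB=5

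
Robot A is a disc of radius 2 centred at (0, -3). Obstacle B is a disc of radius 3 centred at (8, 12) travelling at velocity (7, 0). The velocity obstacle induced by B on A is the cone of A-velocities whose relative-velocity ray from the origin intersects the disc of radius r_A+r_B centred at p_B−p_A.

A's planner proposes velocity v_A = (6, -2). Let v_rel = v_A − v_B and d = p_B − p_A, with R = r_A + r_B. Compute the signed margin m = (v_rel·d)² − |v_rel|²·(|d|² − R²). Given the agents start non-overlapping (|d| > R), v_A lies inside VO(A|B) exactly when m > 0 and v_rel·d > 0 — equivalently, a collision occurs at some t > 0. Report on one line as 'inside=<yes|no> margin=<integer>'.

d = (8, 15),  |d|² = 289;  R = 2+3 = 5,  c = 289−5² = 264
v_rel = (-1, -2),  |v_rel|² = 5;  v_rel·d = (-1)·(8) + (-2)·(15) = -38
5·t² + 76·t + 264 = 0  ⇒  m = (-38)² − 5·264 = 124
m = 124 > 0,  v_rel·d = -38 < 0  ⇒  outside

inside=no margin=124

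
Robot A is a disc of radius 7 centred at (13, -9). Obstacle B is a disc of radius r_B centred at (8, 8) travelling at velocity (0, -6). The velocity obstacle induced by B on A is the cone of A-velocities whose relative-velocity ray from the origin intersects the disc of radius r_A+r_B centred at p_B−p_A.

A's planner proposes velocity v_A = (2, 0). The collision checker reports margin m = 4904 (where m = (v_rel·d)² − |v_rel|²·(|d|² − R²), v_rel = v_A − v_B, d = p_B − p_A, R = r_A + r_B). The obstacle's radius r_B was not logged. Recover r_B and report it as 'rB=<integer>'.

m = 4904
d = (-5, 17);  v_rel = (2, 6),  |v_rel|² = 40
v_rel×d = (2)·(17) − (6)·(-5) = 64
since m = R²·40 − 64²:  R² = (4096 + 4904) / 40 = 225
R = √225 = 15  ⇒  r_B = 15 − 7 = 8

rB=8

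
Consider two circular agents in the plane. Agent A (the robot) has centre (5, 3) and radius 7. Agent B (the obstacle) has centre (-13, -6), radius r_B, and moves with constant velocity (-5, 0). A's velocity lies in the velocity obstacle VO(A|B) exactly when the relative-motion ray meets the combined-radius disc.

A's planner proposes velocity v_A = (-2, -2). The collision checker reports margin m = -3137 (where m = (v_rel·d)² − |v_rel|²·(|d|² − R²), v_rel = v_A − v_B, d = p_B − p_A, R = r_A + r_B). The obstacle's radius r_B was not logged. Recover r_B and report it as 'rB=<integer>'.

m = -3137
d = (-18, -9);  v_rel = (3, -2),  |v_rel|² = 13
v_rel×d = (3)·(-9) − (-2)·(-18) = -63
since m = R²·13 − (-63)²:  R² = (3969 + -3137) / 13 = 64
R = √64 = 8  ⇒  r_B = 8 − 7 = 1

rB=1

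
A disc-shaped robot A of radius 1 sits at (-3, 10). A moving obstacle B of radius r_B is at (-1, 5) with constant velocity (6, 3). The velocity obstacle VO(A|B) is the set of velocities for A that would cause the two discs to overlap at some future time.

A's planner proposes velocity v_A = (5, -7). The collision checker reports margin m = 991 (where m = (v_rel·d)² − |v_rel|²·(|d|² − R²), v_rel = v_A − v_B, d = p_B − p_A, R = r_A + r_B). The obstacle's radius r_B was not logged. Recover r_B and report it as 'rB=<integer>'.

m = 991
d = (2, -5);  v_rel = (-1, -10),  |v_rel|² = 101
v_rel×d = (-1)·(-5) − (-10)·(2) = 25
since m = R²·101 − 25²:  R² = (625 + 991) / 101 = 16
R = √16 = 4  ⇒  r_B = 4 − 1 = 3

rB=3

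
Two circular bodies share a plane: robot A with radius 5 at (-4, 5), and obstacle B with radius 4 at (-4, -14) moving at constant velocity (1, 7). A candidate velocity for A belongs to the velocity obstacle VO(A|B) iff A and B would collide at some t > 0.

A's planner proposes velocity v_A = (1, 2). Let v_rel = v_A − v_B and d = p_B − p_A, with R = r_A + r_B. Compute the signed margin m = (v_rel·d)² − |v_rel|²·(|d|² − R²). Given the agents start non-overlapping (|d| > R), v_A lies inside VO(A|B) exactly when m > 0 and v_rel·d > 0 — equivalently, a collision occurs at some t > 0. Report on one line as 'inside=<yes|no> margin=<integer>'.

d = (0, -19),  |d|² = 361;  R = 5+4 = 9,  c = 361−9² = 280
v_rel = (0, -5),  |v_rel|² = 25;  v_rel·d = (0)·(0) + (-5)·(-19) = 95
25·t² − 190·t + 280 = 0  ⇒  m = 95² − 25·280 = 2025
m = 2025 > 0,  v_rel·d = 95 > 0  ⇒  inside

inside=yes margin=2025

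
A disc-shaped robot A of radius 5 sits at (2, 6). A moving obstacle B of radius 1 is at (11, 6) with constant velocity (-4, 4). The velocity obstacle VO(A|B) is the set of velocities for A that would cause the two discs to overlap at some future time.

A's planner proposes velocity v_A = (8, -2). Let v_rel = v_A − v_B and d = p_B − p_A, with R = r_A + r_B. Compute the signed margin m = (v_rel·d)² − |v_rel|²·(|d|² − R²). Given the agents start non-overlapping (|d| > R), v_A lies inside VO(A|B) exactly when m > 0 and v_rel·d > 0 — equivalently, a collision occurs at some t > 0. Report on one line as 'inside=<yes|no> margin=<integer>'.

d = (9, 0),  |d|² = 81;  R = 5+1 = 6,  c = 81−6² = 45
v_rel = (12, -6),  |v_rel|² = 180;  v_rel·d = (12)·(9) + (-6)·(0) = 108
180·t² − 216·t + 45 = 0  ⇒  m = 108² − 180·45 = 3564
m = 3564 > 0,  v_rel·d = 108 > 0  ⇒  inside

inside=yes margin=3564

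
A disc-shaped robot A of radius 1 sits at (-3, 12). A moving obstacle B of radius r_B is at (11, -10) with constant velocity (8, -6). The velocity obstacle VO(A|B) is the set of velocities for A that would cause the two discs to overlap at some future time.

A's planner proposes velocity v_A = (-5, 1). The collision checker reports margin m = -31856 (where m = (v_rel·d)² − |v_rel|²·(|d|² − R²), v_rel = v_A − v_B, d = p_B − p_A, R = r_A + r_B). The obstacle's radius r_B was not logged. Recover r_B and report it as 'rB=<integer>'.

m = -31856
d = (14, -22);  v_rel = (-13, 7),  |v_rel|² = 218
v_rel×d = (-13)·(-22) − (7)·(14) = 188
since m = R²·218 − 188²:  R² = (35344 + -31856) / 218 = 16
R = √16 = 4  ⇒  r_B = 4 − 1 = 3

rB=3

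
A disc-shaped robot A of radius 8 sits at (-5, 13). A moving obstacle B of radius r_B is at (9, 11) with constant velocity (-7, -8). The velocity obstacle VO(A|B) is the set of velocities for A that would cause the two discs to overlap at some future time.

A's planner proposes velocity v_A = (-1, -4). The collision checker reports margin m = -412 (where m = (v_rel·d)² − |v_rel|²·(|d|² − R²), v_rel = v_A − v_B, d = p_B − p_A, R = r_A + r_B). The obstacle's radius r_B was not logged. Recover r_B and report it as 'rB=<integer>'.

m = -412
d = (14, -2);  v_rel = (6, 4),  |v_rel|² = 52
v_rel×d = (6)·(-2) − (4)·(14) = -68
since m = R²·52 − (-68)²:  R² = (4624 + -412) / 52 = 81
R = √81 = 9  ⇒  r_B = 9 − 8 = 1

rB=1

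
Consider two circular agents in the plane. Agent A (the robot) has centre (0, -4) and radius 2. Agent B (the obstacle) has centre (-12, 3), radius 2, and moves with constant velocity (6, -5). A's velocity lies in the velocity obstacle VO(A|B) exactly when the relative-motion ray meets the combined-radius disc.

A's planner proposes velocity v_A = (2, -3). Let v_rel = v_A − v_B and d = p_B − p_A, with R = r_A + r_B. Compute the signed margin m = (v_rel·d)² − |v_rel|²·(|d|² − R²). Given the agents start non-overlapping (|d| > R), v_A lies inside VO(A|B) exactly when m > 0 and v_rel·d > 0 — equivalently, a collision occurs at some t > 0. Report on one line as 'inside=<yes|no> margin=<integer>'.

d = (-12, 7),  |d|² = 193;  R = 2+2 = 4,  c = 193−4² = 177
v_rel = (-4, 2),  |v_rel|² = 20;  v_rel·d = (-4)·(-12) + (2)·(7) = 62
20·t² − 124·t + 177 = 0  ⇒  m = 62² − 20·177 = 304
m = 304 > 0,  v_rel·d = 62 > 0  ⇒  inside

inside=yes margin=304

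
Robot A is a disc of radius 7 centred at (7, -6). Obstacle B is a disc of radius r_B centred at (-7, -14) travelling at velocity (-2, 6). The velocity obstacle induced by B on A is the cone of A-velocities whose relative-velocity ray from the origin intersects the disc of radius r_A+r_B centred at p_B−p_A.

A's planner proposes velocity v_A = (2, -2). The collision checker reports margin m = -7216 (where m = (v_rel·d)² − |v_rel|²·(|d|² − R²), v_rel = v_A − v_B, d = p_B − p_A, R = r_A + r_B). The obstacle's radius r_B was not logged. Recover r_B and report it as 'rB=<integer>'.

m = -7216
d = (-14, -8);  v_rel = (4, -8),  |v_rel|² = 80
v_rel×d = (4)·(-8) − (-8)·(-14) = -144
since m = R²·80 − (-144)²:  R² = (20736 + -7216) / 80 = 169
R = √169 = 13  ⇒  r_B = 13 − 7 = 6

rB=6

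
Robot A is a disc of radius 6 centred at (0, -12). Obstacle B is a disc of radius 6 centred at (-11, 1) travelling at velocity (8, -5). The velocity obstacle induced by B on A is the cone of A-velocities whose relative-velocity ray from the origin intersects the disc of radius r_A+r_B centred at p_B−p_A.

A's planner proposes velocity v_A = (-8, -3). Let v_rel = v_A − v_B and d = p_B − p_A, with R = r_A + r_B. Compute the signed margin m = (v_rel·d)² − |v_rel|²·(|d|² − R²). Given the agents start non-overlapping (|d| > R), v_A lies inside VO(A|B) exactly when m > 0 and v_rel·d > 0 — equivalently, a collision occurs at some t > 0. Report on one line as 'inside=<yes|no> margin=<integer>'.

d = (-11, 13),  |d|² = 290;  R = 6+6 = 12,  c = 290−12² = 146
v_rel = (-16, 2),  |v_rel|² = 260;  v_rel·d = (-16)·(-11) + (2)·(13) = 202
260·t² − 404·t + 146 = 0  ⇒  m = 202² − 260·146 = 2844
m = 2844 > 0,  v_rel·d = 202 > 0  ⇒  inside

inside=yes margin=2844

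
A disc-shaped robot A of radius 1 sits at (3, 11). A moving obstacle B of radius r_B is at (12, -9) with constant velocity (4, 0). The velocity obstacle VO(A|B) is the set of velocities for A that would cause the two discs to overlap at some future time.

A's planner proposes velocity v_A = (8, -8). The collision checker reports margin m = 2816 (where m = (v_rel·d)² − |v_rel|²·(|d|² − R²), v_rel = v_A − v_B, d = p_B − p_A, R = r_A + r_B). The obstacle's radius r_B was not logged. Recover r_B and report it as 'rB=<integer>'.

m = 2816
d = (9, -20);  v_rel = (4, -8),  |v_rel|² = 80
v_rel×d = (4)·(-20) − (-8)·(9) = -8
since m = R²·80 − (-8)²:  R² = (64 + 2816) / 80 = 36
R = √36 = 6  ⇒  r_B = 6 − 1 = 5

rB=5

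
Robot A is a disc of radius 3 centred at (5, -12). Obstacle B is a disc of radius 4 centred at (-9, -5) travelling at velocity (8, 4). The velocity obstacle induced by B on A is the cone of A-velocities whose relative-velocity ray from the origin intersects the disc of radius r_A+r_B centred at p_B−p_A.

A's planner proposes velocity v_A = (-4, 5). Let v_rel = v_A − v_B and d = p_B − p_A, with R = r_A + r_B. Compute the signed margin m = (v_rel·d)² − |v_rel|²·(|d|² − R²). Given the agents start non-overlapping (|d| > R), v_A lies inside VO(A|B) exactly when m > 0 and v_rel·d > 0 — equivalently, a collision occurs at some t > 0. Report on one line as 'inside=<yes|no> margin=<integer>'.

d = (-14, 7),  |d|² = 245;  R = 3+4 = 7,  c = 245−7² = 196
v_rel = (-12, 1),  |v_rel|² = 145;  v_rel·d = (-12)·(-14) + (1)·(7) = 175
145·t² − 350·t + 196 = 0  ⇒  m = 175² − 145·196 = 2205
m = 2205 > 0,  v_rel·d = 175 > 0  ⇒  inside

inside=yes margin=2205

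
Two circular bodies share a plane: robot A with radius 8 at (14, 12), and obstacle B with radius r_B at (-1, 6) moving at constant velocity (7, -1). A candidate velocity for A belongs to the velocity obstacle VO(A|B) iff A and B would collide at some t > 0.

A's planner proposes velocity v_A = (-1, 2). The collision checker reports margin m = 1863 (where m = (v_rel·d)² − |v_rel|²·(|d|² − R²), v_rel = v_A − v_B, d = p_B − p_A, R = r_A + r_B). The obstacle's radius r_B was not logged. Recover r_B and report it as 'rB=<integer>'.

m = 1863
d = (-15, -6);  v_rel = (-8, 3),  |v_rel|² = 73
v_rel×d = (-8)·(-6) − (3)·(-15) = 93
since m = R²·73 − 93²:  R² = (8649 + 1863) / 73 = 144
R = √144 = 12  ⇒  r_B = 12 − 8 = 4

rB=4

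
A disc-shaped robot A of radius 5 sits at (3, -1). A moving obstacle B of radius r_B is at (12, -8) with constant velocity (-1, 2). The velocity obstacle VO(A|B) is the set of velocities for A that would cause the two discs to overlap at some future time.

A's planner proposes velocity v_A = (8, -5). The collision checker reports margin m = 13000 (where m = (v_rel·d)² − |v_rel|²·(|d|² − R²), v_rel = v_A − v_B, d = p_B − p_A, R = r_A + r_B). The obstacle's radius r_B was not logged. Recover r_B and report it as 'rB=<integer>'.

m = 13000
d = (9, -7);  v_rel = (9, -7),  |v_rel|² = 130
v_rel×d = (9)·(-7) − (-7)·(9) = 0
since m = R²·130 − 0²:  R² = (0 + 13000) / 130 = 100
R = √100 = 10  ⇒  r_B = 10 − 5 = 5

rB=5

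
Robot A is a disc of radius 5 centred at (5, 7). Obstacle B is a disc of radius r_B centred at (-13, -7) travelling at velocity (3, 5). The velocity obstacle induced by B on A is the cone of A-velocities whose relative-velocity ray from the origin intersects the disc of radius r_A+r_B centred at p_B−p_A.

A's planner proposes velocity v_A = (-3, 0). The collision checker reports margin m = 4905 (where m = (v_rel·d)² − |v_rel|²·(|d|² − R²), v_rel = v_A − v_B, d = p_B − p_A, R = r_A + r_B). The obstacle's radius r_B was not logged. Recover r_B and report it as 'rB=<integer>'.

m = 4905
d = (-18, -14);  v_rel = (-6, -5),  |v_rel|² = 61
v_rel×d = (-6)·(-14) − (-5)·(-18) = -6
since m = R²·61 − (-6)²:  R² = (36 + 4905) / 61 = 81
R = √81 = 9  ⇒  r_B = 9 − 5 = 4

rB=4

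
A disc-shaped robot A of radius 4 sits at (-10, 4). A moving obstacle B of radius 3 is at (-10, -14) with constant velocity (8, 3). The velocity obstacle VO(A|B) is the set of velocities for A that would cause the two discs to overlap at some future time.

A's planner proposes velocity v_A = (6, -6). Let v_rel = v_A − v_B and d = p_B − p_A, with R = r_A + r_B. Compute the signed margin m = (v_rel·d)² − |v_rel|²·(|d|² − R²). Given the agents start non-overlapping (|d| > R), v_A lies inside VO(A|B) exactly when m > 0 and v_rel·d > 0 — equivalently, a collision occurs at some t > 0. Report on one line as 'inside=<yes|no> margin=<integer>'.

d = (0, -18),  |d|² = 324;  R = 4+3 = 7,  c = 324−7² = 275
v_rel = (-2, -9),  |v_rel|² = 85;  v_rel·d = (-2)·(0) + (-9)·(-18) = 162
85·t² − 324·t + 275 = 0  ⇒  m = 162² − 85·275 = 2869
m = 2869 > 0,  v_rel·d = 162 > 0  ⇒  inside

inside=yes margin=2869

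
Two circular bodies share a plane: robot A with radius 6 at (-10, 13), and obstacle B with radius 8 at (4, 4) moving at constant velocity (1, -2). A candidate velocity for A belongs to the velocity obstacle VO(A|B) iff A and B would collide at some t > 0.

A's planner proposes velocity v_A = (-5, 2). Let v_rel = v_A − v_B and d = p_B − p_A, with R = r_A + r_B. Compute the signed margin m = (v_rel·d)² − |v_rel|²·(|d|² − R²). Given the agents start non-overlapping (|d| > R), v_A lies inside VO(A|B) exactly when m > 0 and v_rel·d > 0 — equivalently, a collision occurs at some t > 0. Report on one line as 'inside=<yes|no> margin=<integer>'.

d = (14, -9),  |d|² = 277;  R = 6+8 = 14,  c = 277−14² = 81
v_rel = (-6, 4),  |v_rel|² = 52;  v_rel·d = (-6)·(14) + (4)·(-9) = -120
52·t² + 240·t + 81 = 0  ⇒  m = (-120)² − 52·81 = 10188
m = 10188 > 0,  v_rel·d = -120 < 0  ⇒  outside

inside=no margin=10188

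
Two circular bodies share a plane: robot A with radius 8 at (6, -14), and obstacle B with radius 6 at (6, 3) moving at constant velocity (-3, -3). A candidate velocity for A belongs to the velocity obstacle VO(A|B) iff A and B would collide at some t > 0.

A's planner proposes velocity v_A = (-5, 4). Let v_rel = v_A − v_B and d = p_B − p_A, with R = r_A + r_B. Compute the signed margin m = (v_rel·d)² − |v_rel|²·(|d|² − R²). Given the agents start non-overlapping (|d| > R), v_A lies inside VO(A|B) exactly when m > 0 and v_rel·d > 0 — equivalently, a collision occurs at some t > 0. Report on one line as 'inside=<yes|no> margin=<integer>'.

d = (0, 17),  |d|² = 289;  R = 8+6 = 14,  c = 289−14² = 93
v_rel = (-2, 7),  |v_rel|² = 53;  v_rel·d = (-2)·(0) + (7)·(17) = 119
53·t² − 238·t + 93 = 0  ⇒  m = 119² − 53·93 = 9232
m = 9232 > 0,  v_rel·d = 119 > 0  ⇒  inside

inside=yes margin=9232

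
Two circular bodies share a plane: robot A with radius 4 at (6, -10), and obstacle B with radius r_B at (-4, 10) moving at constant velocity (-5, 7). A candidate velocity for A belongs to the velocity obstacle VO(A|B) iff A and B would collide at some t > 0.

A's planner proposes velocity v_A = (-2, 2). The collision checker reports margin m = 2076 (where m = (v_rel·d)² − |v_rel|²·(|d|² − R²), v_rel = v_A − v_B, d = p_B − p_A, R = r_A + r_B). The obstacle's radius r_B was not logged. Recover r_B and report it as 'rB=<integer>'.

m = 2076
d = (-10, 20);  v_rel = (3, -5),  |v_rel|² = 34
v_rel×d = (3)·(20) − (-5)·(-10) = 10
since m = R²·34 − 10²:  R² = (100 + 2076) / 34 = 64
R = √64 = 8  ⇒  r_B = 8 − 4 = 4

rB=4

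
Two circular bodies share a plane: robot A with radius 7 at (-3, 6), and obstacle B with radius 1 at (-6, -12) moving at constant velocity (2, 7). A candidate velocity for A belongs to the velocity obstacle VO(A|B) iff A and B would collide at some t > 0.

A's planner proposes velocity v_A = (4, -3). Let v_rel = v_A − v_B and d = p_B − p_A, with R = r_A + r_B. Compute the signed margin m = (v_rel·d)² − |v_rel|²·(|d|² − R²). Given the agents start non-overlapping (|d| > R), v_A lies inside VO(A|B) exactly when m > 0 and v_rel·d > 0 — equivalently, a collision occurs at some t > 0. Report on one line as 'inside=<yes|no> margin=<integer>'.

d = (-3, -18),  |d|² = 333;  R = 7+1 = 8,  c = 333−8² = 269
v_rel = (2, -10),  |v_rel|² = 104;  v_rel·d = (2)·(-3) + (-10)·(-18) = 174
104·t² − 348·t + 269 = 0  ⇒  m = 174² − 104·269 = 2300
m = 2300 > 0,  v_rel·d = 174 > 0  ⇒  inside

inside=yes margin=2300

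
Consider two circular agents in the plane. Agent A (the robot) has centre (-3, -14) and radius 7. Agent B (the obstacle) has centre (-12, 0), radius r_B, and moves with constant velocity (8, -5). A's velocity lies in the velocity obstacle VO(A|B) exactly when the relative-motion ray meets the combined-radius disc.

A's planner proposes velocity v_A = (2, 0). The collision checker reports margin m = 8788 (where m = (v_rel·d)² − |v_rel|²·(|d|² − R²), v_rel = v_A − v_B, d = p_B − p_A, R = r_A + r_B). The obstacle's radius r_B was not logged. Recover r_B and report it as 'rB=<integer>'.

m = 8788
d = (-9, 14);  v_rel = (-6, 5),  |v_rel|² = 61
v_rel×d = (-6)·(14) − (5)·(-9) = -39
since m = R²·61 − (-39)²:  R² = (1521 + 8788) / 61 = 169
R = √169 = 13  ⇒  r_B = 13 − 7 = 6

rB=6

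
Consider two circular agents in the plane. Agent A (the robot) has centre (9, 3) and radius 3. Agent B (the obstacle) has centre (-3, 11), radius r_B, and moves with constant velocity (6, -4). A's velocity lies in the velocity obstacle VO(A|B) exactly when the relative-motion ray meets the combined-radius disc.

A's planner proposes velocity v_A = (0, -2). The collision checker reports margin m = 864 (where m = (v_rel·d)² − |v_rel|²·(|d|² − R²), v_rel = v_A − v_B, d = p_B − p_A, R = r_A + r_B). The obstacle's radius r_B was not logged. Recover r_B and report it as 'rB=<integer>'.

m = 864
d = (-12, 8);  v_rel = (-6, 2),  |v_rel|² = 40
v_rel×d = (-6)·(8) − (2)·(-12) = -24
since m = R²·40 − (-24)²:  R² = (576 + 864) / 40 = 36
R = √36 = 6  ⇒  r_B = 6 − 3 = 3

rB=3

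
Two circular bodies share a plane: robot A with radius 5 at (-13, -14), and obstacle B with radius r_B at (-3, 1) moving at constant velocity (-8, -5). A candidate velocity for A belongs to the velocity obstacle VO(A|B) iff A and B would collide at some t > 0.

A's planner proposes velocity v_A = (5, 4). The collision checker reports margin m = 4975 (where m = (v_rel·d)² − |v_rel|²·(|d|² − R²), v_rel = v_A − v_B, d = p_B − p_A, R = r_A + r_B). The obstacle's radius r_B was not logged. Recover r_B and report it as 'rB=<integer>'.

m = 4975
d = (10, 15);  v_rel = (13, 9),  |v_rel|² = 250
v_rel×d = (13)·(15) − (9)·(10) = 105
since m = R²·250 − 105²:  R² = (11025 + 4975) / 250 = 64
R = √64 = 8  ⇒  r_B = 8 − 5 = 3

rB=3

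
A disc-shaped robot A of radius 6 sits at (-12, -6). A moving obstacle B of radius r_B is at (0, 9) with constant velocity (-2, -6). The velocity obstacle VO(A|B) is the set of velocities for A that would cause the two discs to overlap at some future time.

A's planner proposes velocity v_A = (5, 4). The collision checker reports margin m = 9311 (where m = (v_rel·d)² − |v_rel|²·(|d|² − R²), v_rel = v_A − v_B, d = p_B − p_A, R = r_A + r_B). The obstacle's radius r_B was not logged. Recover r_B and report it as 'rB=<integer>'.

m = 9311
d = (12, 15);  v_rel = (7, 10),  |v_rel|² = 149
v_rel×d = (7)·(15) − (10)·(12) = -15
since m = R²·149 − (-15)²:  R² = (225 + 9311) / 149 = 64
R = √64 = 8  ⇒  r_B = 8 − 6 = 2

rB=2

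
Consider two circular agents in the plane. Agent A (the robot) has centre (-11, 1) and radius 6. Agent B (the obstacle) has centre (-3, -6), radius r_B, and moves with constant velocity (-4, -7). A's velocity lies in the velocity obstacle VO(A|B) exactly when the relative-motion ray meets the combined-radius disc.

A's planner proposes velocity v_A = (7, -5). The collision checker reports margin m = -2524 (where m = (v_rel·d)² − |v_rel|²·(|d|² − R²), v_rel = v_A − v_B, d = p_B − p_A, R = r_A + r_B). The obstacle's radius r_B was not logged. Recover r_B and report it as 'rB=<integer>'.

m = -2524
d = (8, -7);  v_rel = (11, 2),  |v_rel|² = 125
v_rel×d = (11)·(-7) − (2)·(8) = -93
since m = R²·125 − (-93)²:  R² = (8649 + -2524) / 125 = 49
R = √49 = 7  ⇒  r_B = 7 − 6 = 1

rB=1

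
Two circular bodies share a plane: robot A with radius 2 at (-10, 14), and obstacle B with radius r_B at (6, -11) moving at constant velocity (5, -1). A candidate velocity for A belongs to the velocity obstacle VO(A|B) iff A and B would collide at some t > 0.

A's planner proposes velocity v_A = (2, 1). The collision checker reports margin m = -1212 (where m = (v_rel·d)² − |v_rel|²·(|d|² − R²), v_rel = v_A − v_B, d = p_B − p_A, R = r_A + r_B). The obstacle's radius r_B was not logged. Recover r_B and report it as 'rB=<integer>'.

m = -1212
d = (16, -25);  v_rel = (-3, 2),  |v_rel|² = 13
v_rel×d = (-3)·(-25) − (2)·(16) = 43
since m = R²·13 − 43²:  R² = (1849 + -1212) / 13 = 49
R = √49 = 7  ⇒  r_B = 7 − 2 = 5

rB=5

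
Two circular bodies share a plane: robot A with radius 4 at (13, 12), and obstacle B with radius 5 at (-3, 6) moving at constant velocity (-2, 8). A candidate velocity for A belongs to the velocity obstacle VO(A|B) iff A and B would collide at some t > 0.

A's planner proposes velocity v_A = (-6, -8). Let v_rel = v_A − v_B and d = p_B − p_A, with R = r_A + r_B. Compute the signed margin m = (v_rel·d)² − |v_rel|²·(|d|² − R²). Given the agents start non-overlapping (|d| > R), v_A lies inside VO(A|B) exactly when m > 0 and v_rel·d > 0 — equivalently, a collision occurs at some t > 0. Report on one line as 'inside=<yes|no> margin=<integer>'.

d = (-16, -6),  |d|² = 292;  R = 4+5 = 9,  c = 292−9² = 211
v_rel = (-4, -16),  |v_rel|² = 272;  v_rel·d = (-4)·(-16) + (-16)·(-6) = 160
272·t² − 320·t + 211 = 0  ⇒  m = 160² − 272·211 = -31792
m = -31792 < 0,  v_rel·d = 160 > 0  ⇒  outside

inside=no margin=-31792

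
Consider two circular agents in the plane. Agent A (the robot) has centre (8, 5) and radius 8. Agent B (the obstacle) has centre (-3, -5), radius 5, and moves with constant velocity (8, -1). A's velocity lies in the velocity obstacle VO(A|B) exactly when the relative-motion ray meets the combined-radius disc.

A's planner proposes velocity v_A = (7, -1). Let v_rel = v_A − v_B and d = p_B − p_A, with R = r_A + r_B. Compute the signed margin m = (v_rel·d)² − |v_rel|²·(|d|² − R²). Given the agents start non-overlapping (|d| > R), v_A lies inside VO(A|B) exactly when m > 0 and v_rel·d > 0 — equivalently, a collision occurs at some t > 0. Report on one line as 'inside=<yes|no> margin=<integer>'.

d = (-11, -10),  |d|² = 221;  R = 8+5 = 13,  c = 221−13² = 52
v_rel = (-1, 0),  |v_rel|² = 1;  v_rel·d = (-1)·(-11) + (0)·(-10) = 11
1·t² − 22·t + 52 = 0  ⇒  m = 11² − 1·52 = 69
m = 69 > 0,  v_rel·d = 11 > 0  ⇒  inside

inside=yes margin=69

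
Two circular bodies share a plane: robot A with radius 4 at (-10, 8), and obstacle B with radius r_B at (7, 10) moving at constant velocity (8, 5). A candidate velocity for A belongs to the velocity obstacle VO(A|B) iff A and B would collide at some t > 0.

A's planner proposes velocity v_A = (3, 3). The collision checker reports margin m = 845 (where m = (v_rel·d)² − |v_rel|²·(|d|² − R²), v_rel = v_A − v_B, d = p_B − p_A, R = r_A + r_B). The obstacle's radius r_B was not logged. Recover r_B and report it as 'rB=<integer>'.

m = 845
d = (17, 2);  v_rel = (-5, -2),  |v_rel|² = 29
v_rel×d = (-5)·(2) − (-2)·(17) = 24
since m = R²·29 − 24²:  R² = (576 + 845) / 29 = 49
R = √49 = 7  ⇒  r_B = 7 − 4 = 3

rB=3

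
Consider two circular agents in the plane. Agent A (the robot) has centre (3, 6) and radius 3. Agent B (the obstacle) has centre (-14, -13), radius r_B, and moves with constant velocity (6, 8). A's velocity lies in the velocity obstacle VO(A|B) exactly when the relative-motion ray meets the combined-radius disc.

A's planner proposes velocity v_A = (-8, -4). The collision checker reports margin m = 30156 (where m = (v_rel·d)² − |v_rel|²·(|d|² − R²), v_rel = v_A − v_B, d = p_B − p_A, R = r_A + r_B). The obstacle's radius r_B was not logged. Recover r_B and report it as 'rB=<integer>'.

m = 30156
d = (-17, -19);  v_rel = (-14, -12),  |v_rel|² = 340
v_rel×d = (-14)·(-19) − (-12)·(-17) = 62
since m = R²·340 − 62²:  R² = (3844 + 30156) / 340 = 100
R = √100 = 10  ⇒  r_B = 10 − 3 = 7

rB=7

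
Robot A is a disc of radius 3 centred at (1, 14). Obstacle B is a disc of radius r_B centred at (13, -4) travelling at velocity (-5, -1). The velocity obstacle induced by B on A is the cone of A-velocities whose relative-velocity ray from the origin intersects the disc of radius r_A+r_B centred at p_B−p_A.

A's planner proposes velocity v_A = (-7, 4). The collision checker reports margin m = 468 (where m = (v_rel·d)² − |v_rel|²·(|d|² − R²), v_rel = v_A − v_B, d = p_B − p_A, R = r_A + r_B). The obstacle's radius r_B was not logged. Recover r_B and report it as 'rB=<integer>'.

m = 468
d = (12, -18);  v_rel = (-2, 5),  |v_rel|² = 29
v_rel×d = (-2)·(-18) − (5)·(12) = -24
since m = R²·29 − (-24)²:  R² = (576 + 468) / 29 = 36
R = √36 = 6  ⇒  r_B = 6 − 3 = 3

rB=3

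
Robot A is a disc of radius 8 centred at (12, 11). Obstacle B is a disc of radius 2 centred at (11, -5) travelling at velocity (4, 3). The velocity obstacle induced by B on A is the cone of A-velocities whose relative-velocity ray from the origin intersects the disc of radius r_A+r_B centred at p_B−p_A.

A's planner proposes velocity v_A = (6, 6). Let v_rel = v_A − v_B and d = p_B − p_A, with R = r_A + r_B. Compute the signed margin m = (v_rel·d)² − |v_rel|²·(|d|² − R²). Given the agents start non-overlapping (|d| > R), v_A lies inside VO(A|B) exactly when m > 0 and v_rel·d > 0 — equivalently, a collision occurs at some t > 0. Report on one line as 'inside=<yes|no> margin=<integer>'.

d = (-1, -16),  |d|² = 257;  R = 8+2 = 10,  c = 257−10² = 157
v_rel = (2, 3),  |v_rel|² = 13;  v_rel·d = (2)·(-1) + (3)·(-16) = -50
13·t² + 100·t + 157 = 0  ⇒  m = (-50)² − 13·157 = 459
m = 459 > 0,  v_rel·d = -50 < 0  ⇒  outside

inside=no margin=459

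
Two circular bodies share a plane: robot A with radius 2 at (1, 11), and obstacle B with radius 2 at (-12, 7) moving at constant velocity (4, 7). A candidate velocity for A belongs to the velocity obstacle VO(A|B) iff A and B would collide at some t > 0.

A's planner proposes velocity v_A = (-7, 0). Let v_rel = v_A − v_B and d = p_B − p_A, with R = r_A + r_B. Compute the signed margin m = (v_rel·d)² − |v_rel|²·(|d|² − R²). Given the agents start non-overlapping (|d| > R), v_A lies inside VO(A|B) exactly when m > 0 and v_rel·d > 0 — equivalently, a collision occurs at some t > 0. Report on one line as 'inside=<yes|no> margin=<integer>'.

d = (-13, -4),  |d|² = 185;  R = 2+2 = 4,  c = 185−4² = 169
v_rel = (-11, -7),  |v_rel|² = 170;  v_rel·d = (-11)·(-13) + (-7)·(-4) = 171
170·t² − 342·t + 169 = 0  ⇒  m = 171² − 170·169 = 511
m = 511 > 0,  v_rel·d = 171 > 0  ⇒  inside

inside=yes margin=511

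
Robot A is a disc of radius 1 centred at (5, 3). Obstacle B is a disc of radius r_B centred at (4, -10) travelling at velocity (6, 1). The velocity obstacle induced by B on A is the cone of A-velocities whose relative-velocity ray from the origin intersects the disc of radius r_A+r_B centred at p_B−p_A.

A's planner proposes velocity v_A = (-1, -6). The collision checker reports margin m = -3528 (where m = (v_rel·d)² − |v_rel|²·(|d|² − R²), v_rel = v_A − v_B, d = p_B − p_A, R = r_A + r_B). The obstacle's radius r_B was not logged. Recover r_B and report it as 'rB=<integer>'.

m = -3528
d = (-1, -13);  v_rel = (-7, -7),  |v_rel|² = 98
v_rel×d = (-7)·(-13) − (-7)·(-1) = 84
since m = R²·98 − 84²:  R² = (7056 + -3528) / 98 = 36
R = √36 = 6  ⇒  r_B = 6 − 1 = 5

rB=5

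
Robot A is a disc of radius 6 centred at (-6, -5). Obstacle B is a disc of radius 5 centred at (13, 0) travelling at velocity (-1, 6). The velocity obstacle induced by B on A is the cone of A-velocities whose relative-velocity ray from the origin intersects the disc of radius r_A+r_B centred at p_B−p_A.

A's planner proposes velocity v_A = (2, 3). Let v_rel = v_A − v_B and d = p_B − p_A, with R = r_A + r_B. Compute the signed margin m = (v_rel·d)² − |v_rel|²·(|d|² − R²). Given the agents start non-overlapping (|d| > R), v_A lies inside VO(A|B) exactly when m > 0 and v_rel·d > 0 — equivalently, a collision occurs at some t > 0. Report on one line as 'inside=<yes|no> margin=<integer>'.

d = (19, 5),  |d|² = 386;  R = 6+5 = 11,  c = 386−11² = 265
v_rel = (3, -3),  |v_rel|² = 18;  v_rel·d = (3)·(19) + (-3)·(5) = 42
18·t² − 84·t + 265 = 0  ⇒  m = 42² − 18·265 = -3006
m = -3006 < 0,  v_rel·d = 42 > 0  ⇒  outside

inside=no margin=-3006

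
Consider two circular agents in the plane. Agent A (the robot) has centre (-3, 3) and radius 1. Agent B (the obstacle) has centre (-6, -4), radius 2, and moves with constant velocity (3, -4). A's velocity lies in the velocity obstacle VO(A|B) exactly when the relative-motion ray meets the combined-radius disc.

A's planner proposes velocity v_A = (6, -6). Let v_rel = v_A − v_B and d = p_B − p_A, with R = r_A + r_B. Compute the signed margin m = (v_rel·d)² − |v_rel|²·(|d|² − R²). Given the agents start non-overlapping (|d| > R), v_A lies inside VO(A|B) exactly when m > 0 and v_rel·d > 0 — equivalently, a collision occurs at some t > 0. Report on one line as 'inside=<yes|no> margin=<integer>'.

d = (-3, -7),  |d|² = 58;  R = 1+2 = 3,  c = 58−3² = 49
v_rel = (3, -2),  |v_rel|² = 13;  v_rel·d = (3)·(-3) + (-2)·(-7) = 5
13·t² − 10·t + 49 = 0  ⇒  m = 5² − 13·49 = -612
m = -612 < 0,  v_rel·d = 5 > 0  ⇒  outside

inside=no margin=-612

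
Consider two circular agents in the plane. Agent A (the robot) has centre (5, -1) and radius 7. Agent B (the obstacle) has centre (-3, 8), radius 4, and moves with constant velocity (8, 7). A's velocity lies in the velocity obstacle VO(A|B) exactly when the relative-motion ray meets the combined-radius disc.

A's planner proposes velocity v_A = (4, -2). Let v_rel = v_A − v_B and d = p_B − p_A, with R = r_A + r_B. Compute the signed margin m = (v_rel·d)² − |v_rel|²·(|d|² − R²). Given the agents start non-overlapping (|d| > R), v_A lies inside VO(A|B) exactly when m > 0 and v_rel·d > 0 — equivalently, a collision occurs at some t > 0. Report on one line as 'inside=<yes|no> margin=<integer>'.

d = (-8, 9),  |d|² = 145;  R = 7+4 = 11,  c = 145−11² = 24
v_rel = (-4, -9),  |v_rel|² = 97;  v_rel·d = (-4)·(-8) + (-9)·(9) = -49
97·t² + 98·t + 24 = 0  ⇒  m = (-49)² − 97·24 = 73
m = 73 > 0,  v_rel·d = -49 < 0  ⇒  outside

inside=no margin=73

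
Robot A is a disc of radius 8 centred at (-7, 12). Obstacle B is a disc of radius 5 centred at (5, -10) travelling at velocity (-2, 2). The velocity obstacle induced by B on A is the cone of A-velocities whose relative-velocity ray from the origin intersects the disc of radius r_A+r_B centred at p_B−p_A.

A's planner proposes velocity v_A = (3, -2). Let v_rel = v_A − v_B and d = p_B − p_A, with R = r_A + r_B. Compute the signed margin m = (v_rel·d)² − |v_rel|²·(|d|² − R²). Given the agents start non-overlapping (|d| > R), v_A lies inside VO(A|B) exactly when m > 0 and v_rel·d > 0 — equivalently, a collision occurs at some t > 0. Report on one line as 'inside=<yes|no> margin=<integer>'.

d = (12, -22),  |d|² = 628;  R = 8+5 = 13,  c = 628−13² = 459
v_rel = (5, -4),  |v_rel|² = 41;  v_rel·d = (5)·(12) + (-4)·(-22) = 148
41·t² − 296·t + 459 = 0  ⇒  m = 148² − 41·459 = 3085
m = 3085 > 0,  v_rel·d = 148 > 0  ⇒  inside

inside=yes margin=3085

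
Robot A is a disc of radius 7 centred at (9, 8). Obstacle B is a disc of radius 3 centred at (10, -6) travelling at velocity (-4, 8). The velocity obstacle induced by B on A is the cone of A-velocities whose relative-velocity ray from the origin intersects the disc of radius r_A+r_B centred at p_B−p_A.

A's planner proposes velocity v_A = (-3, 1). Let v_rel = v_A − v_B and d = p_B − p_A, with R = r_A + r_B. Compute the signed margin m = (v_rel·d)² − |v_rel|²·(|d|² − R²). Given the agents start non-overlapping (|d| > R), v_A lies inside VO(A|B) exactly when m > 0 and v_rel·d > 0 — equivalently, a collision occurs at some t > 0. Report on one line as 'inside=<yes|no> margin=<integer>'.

d = (1, -14),  |d|² = 197;  R = 7+3 = 10,  c = 197−10² = 97
v_rel = (1, -7),  |v_rel|² = 50;  v_rel·d = (1)·(1) + (-7)·(-14) = 99
50·t² − 198·t + 97 = 0  ⇒  m = 99² − 50·97 = 4951
m = 4951 > 0,  v_rel·d = 99 > 0  ⇒  inside

inside=yes margin=4951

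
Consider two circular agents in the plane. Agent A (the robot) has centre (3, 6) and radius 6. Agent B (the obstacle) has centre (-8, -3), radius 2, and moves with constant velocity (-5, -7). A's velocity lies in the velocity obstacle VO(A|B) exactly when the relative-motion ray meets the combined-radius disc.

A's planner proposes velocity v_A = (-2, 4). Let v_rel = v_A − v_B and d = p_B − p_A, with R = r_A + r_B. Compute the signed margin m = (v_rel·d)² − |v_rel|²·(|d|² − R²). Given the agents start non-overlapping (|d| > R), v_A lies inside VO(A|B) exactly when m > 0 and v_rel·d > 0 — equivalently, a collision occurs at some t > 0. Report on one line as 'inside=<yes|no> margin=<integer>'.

d = (-11, -9),  |d|² = 202;  R = 6+2 = 8,  c = 202−8² = 138
v_rel = (3, 11),  |v_rel|² = 130;  v_rel·d = (3)·(-11) + (11)·(-9) = -132
130·t² + 264·t + 138 = 0  ⇒  m = (-132)² − 130·138 = -516
m = -516 < 0,  v_rel·d = -132 < 0  ⇒  outside

inside=no margin=-516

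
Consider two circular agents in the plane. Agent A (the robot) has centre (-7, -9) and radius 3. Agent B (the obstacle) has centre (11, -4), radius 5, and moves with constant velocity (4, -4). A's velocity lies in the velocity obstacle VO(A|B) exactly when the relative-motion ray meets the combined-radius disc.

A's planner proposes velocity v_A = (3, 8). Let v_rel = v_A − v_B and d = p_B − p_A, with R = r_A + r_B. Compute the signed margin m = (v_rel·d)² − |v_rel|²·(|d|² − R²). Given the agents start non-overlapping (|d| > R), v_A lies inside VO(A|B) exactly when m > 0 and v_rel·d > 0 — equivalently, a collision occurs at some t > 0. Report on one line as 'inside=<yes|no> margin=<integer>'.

d = (18, 5),  |d|² = 349;  R = 3+5 = 8,  c = 349−8² = 285
v_rel = (-1, 12),  |v_rel|² = 145;  v_rel·d = (-1)·(18) + (12)·(5) = 42
145·t² − 84·t + 285 = 0  ⇒  m = 42² − 145·285 = -39561
m = -39561 < 0,  v_rel·d = 42 > 0  ⇒  outside

inside=no margin=-39561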